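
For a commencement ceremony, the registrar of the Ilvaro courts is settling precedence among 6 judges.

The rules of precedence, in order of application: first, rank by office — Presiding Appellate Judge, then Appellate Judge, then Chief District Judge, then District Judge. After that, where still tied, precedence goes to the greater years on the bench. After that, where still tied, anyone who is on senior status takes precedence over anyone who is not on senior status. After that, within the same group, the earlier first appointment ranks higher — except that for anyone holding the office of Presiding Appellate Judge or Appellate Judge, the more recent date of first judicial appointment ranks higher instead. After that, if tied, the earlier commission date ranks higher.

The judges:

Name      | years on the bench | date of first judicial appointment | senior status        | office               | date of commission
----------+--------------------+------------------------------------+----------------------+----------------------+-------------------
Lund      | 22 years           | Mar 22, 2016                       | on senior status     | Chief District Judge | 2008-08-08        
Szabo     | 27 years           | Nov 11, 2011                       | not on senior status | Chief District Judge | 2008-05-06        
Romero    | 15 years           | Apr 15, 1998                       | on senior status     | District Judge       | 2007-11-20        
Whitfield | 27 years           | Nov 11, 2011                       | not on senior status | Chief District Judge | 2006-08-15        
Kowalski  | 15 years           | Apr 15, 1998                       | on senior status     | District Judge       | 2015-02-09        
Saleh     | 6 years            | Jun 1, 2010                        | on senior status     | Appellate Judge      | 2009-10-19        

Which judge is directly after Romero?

Kowalski

By office: Saleh (Appellate Judge); then Whitfield, Szabo and Lund (Chief District Judge); then Romero and Kowalski (District Judge).
Among Whitfield, Szabo and Lund, by years on the bench (higher first): Whitfield and Szabo (27 years) before Lund (22 years).
Whitfield and Szabo are each not on senior status, so the next rule applies.
Whitfield and Szabo both have date of first judicial appointment Nov 11, 2011, so the next rule applies.
Among Whitfield and Szabo, by date of commission (earlier first): Whitfield (2006-08-15) before Szabo (2008-05-06).
Romero and Kowalski both have years on the bench 15 years, so the next rule applies.
Romero and Kowalski are each on senior status, so the next rule applies.
Romero and Kowalski both have date of first judicial appointment Apr 15, 1998, so the next rule applies.
Among Romero and Kowalski, by date of commission (earlier first): Romero (2007-11-20) before Kowalski (2015-02-09).
Order: Saleh, Whitfield, Szabo, Lund, Romero, Kowalski.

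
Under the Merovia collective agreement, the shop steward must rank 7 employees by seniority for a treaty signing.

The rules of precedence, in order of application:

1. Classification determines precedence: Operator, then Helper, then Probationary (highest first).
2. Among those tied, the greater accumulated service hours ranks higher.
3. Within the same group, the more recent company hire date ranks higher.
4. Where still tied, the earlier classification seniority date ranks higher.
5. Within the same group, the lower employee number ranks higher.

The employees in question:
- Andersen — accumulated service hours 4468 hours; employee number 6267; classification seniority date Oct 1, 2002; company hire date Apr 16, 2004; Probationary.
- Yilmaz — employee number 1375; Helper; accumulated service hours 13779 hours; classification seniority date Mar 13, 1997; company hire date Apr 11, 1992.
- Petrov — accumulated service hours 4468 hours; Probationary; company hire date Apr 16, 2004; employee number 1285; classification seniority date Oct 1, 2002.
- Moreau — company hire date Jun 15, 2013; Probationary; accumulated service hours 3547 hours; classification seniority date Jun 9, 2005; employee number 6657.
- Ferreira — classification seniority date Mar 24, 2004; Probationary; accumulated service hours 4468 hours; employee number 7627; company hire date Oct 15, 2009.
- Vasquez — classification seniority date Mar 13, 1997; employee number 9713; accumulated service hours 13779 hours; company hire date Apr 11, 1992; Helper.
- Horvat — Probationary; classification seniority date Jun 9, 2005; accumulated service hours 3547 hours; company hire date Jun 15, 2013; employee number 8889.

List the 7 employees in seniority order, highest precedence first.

Yilmaz, Vasquez, Ferreira, Petrov, Andersen, Moreau, Horvat

By classification: Yilmaz and Vasquez (Helper); then Ferreira, Petrov, Andersen, Moreau and Horvat (Probationary).
Yilmaz and Vasquez both have accumulated service hours 13779 hours, so the next rule applies.
Yilmaz and Vasquez both have company hire date Apr 11, 1992, so the next rule applies.
Yilmaz and Vasquez both have classification seniority date Mar 13, 1997, so the next rule applies.
Among Yilmaz and Vasquez, by employee number (lower first): Yilmaz (1375) before Vasquez (9713).
Among Ferreira, Petrov, Andersen, Moreau and Horvat, by accumulated service hours (higher first): Ferreira, Petrov and Andersen (4468 hours) before Moreau and Horvat (3547 hours).
Among Ferreira, Petrov and Andersen, by company hire date (later first): Ferreira (Oct 15, 2009) before Petrov and Andersen (Apr 16, 2004).
Petrov and Andersen both have classification seniority date Oct 1, 2002, so the next rule applies.
Among Petrov and Andersen, by employee number (lower first): Petrov (1285) before Andersen (6267).
Moreau and Horvat both have company hire date Jun 15, 2013, so the next rule applies.
Moreau and Horvat both have classification seniority date Jun 9, 2005, so the next rule applies.
Among Moreau and Horvat, by employee number (lower first): Moreau (6657) before Horvat (8889).
Full order: Yilmaz, Vasquez, Ferreira, Petrov, Andersen, Moreau, Horvat.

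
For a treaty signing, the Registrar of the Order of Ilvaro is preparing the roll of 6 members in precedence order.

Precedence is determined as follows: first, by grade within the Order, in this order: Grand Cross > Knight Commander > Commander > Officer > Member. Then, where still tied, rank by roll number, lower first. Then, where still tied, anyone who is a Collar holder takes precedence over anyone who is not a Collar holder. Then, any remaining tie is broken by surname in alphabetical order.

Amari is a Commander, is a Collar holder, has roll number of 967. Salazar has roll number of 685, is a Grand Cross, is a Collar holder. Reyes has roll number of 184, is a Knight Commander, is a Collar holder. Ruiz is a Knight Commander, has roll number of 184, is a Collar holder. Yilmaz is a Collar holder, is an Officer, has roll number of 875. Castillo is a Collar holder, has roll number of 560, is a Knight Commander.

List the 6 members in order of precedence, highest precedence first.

Salazar, Reyes, Ruiz, Castillo, Amari, Yilmaz

By grade within the Order: Salazar (Grand Cross); then Reyes, Ruiz and Castillo (Knight Commander); then Amari (Commander); then Yilmaz (Officer).
Among Reyes, Ruiz and Castillo, by roll number (lower first): Reyes and Ruiz (184) before Castillo (560).
Reyes and Ruiz are each a Collar holder, so the next rule applies.
Among Reyes and Ruiz, alphabetically by surname: Reyes before Ruiz.
Full order: Salazar, Reyes, Ruiz, Castillo, Amari, Yilmaz.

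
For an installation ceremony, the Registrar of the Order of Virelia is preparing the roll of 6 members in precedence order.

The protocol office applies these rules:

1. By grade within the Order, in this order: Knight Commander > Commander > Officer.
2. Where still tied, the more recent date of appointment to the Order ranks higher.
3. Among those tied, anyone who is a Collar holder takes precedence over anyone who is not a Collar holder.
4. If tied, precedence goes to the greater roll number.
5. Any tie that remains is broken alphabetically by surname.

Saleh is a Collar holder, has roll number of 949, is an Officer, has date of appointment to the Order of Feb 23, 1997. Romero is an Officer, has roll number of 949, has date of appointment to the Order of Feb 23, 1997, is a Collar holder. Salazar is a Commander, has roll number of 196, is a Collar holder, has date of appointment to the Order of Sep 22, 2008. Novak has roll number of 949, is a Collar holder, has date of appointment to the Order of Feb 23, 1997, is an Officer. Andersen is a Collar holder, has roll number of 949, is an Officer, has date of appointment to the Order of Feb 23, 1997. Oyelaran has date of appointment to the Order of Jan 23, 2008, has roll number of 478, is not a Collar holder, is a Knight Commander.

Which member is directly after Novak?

By grade within the Order: Oyelaran (Knight Commander); then Salazar (Commander); then Andersen, Novak, Romero and Saleh (Officer).
Andersen, Novak, Romero and Saleh all have date of appointment to the Order Feb 23, 1997, so the next rule applies.
Andersen, Novak, Romero and Saleh are each a Collar holder, so the next rule applies.
Andersen, Novak, Romero and Saleh all have roll number 949, so the next rule applies.
Among Andersen, Novak, Romero and Saleh, alphabetically by surname: Andersen before Novak before Romero before Saleh.
Order: Oyelaran, Salazar, Andersen, Novak, Romero, Saleh.

Romero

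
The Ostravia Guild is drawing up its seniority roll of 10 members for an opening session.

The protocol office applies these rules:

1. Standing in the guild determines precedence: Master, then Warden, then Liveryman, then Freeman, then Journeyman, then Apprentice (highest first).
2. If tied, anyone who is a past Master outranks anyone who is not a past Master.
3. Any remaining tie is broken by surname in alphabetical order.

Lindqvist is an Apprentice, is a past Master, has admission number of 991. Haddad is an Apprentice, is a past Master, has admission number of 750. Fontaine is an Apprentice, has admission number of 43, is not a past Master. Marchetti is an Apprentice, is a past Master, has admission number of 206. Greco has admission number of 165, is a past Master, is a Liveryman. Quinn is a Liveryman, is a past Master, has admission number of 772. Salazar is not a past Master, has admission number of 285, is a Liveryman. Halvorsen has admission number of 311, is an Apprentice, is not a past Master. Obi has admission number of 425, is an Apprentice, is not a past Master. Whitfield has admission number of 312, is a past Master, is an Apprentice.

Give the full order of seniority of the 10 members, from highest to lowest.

Greco, Quinn, Salazar, Haddad, Lindqvist, Marchetti, Whitfield, Fontaine, Halvorsen, Obi

By standing in the guild: Greco, Quinn and Salazar (Liveryman); then Haddad, Lindqvist, Marchetti, Whitfield, Fontaine, Halvorsen and Obi (Apprentice).
Among Greco, Quinn and Salazar, a past Master before not a past Master: Greco and Quinn (a past Master) before Salazar (not a past Master).
Among Greco and Quinn, alphabetically by surname: Greco before Quinn.
Among Haddad, Lindqvist, Marchetti, Whitfield, Fontaine, Halvorsen and Obi, a past Master before not a past Master: Haddad, Lindqvist, Marchetti and Whitfield (a past Master) before Fontaine, Halvorsen and Obi (not a past Master).
Among Haddad, Lindqvist, Marchetti and Whitfield, alphabetically by surname: Haddad before Lindqvist before Marchetti before Whitfield.
Among Fontaine, Halvorsen and Obi, alphabetically by surname: Fontaine before Halvorsen before Obi.
Full order: Greco, Quinn, Salazar, Haddad, Lindqvist, Marchetti, Whitfield, Fontaine, Halvorsen, Obi.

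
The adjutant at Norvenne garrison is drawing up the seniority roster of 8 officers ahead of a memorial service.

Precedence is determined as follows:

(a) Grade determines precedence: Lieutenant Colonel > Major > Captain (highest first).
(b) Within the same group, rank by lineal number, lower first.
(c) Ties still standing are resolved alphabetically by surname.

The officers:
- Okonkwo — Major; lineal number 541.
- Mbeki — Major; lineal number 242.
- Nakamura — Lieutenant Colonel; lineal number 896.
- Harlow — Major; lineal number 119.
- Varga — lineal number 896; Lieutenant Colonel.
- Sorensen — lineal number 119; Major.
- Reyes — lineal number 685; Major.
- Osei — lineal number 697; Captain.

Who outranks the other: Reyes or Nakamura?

By grade: Nakamura and Varga (Lieutenant Colonel); then Harlow, Sorensen, Mbeki, Okonkwo and Reyes (Major); then Osei (Captain).
Nakamura and Varga both have lineal number 896, so the next rule applies.
Among Nakamura and Varga, alphabetically by surname: Nakamura before Varga.
Among Harlow, Sorensen, Mbeki, Okonkwo and Reyes, by lineal number (lower first): Harlow and Sorensen (119) before Mbeki (242) before Okonkwo (541) before Reyes (685).
Among Harlow and Sorensen, alphabetically by surname: Harlow before Sorensen.
So Nakamura takes precedence.

Nakamura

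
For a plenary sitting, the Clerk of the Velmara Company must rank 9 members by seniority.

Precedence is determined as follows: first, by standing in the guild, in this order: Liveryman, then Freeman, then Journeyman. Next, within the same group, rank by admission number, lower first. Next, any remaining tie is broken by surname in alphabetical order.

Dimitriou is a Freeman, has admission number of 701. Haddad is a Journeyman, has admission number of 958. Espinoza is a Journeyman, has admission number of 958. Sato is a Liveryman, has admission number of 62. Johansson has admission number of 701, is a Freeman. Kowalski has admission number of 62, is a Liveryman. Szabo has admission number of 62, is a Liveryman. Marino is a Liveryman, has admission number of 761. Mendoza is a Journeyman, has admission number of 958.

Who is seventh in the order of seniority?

By standing in the guild: Kowalski, Sato, Szabo and Marino (Liveryman); then Dimitriou and Johansson (Freeman); then Espinoza, Haddad and Mendoza (Journeyman).
Among Kowalski, Sato, Szabo and Marino, by admission number (lower first): Kowalski, Sato and Szabo (62) before Marino (761).
Among Kowalski, Sato and Szabo, alphabetically by surname: Kowalski before Sato before Szabo.
Dimitriou and Johansson both have admission number 701, so the next rule applies.
Among Dimitriou and Johansson, alphabetically by surname: Dimitriou before Johansson.
Espinoza, Haddad and Mendoza all have admission number 958, so the next rule applies.
Among Espinoza, Haddad and Mendoza, alphabetically by surname: Espinoza before Haddad before Mendoza.
Order: Kowalski, Sato, Szabo, Marino, Dimitriou, Johansson, Espinoza, Haddad, Mendoza.

Espinoza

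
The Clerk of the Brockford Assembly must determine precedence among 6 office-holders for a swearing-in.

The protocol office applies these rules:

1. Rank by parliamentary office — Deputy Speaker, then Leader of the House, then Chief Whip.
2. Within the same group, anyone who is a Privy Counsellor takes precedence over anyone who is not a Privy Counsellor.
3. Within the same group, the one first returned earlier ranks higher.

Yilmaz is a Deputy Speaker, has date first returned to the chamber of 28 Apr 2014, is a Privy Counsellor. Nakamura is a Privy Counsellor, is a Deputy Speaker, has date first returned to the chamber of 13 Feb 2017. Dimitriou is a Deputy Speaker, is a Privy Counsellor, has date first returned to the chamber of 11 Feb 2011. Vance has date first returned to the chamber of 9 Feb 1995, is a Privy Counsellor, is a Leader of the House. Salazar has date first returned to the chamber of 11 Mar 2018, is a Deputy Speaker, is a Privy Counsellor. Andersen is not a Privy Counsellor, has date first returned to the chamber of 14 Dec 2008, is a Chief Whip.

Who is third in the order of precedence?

By parliamentary office: Dimitriou, Yilmaz, Nakamura and Salazar (Deputy Speaker); then Vance (Leader of the House); then Andersen (Chief Whip).
Dimitriou, Yilmaz, Nakamura and Salazar are each a Privy Counsellor, so the next rule applies.
Among Dimitriou, Yilmaz, Nakamura and Salazar, by date first returned to the chamber (earlier first): Dimitriou (11 Feb 2011) before Yilmaz (28 Apr 2014) before Nakamura (13 Feb 2017) before Salazar (11 Mar 2018).
Order: Dimitriou, Yilmaz, Nakamura, Salazar, Vance, Andersen.

Nakamura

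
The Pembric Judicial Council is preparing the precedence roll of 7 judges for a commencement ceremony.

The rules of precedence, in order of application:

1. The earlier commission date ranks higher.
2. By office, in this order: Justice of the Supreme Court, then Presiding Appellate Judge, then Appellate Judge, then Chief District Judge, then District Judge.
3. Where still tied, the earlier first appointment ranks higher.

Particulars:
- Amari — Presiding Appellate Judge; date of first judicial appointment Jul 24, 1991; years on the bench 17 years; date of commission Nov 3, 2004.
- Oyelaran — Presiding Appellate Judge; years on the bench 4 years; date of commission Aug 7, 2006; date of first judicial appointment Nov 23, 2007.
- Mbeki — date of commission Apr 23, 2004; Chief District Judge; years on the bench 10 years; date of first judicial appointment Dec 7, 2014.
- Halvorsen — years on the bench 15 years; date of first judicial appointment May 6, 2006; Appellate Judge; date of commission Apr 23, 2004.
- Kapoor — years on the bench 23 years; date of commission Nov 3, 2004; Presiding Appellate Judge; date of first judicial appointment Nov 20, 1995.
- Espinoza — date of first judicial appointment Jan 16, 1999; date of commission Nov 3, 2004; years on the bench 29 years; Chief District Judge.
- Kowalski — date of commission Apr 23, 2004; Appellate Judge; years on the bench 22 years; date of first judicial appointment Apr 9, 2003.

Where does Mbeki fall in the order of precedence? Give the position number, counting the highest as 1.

By date of commission (earlier first): Kowalski, Halvorsen and Mbeki (each Apr 23, 2004); then Amari, Kapoor and Espinoza (each Nov 3, 2004); then Oyelaran (Aug 7, 2006).
Among Kowalski, Halvorsen and Mbeki, by office: Kowalski and Halvorsen (Appellate Judge) before Mbeki (Chief District Judge).
Among Kowalski and Halvorsen, by date of first judicial appointment (earlier first): Kowalski (Apr 9, 2003) before Halvorsen (May 6, 2006).
Among Amari, Kapoor and Espinoza, by office: Amari and Kapoor (Presiding Appellate Judge) before Espinoza (Chief District Judge).
Among Amari and Kapoor, by date of first judicial appointment (earlier first): Amari (Jul 24, 1991) before Kapoor (Nov 20, 1995).
Order: Kowalski, Halvorsen, Mbeki, Amari, Kapoor, Espinoza, Oyelaran. So position 3.

3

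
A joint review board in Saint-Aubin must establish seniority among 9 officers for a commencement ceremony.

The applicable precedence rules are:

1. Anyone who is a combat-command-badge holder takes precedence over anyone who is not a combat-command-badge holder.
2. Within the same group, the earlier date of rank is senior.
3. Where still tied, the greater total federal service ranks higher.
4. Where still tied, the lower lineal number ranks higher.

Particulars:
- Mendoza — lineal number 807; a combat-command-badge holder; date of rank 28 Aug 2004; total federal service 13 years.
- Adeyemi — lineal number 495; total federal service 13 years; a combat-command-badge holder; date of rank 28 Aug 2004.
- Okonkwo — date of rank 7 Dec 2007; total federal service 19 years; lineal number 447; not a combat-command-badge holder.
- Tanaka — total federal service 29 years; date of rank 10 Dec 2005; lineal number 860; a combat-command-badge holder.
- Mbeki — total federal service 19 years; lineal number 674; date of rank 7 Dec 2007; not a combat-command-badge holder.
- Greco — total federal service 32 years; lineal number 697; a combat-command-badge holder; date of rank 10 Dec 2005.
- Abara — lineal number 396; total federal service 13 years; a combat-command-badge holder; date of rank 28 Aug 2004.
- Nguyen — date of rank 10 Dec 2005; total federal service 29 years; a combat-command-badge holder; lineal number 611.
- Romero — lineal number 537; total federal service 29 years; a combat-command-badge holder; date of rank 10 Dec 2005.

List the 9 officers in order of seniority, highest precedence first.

By the first rule: Abara, Adeyemi, Mendoza, Greco, Romero, Nguyen and Tanaka (each a combat-command-badge holder); then Okonkwo and Mbeki (both not a combat-command-badge holder).
Among Abara, Adeyemi, Mendoza, Greco, Romero, Nguyen and Tanaka, by date of rank (earlier first): Abara, Adeyemi and Mendoza (28 Aug 2004) before Greco, Romero, Nguyen and Tanaka (10 Dec 2005).
Abara, Adeyemi and Mendoza all have total federal service 13 years, so the next rule applies.
Among Abara, Adeyemi and Mendoza, by lineal number (lower first): Abara (396) before Adeyemi (495) before Mendoza (807).
Among Greco, Romero, Nguyen and Tanaka, by total federal service (higher first): Greco (32 years) before Romero, Nguyen and Tanaka (29 years).
Among Romero, Nguyen and Tanaka, by lineal number (lower first): Romero (537) before Nguyen (611) before Tanaka (860).
Okonkwo and Mbeki both have date of rank 7 Dec 2007, so the next rule applies.
Okonkwo and Mbeki both have total federal service 19 years, so the next rule applies.
Among Okonkwo and Mbeki, by lineal number (lower first): Okonkwo (447) before Mbeki (674).
Full order: Abara, Adeyemi, Mendoza, Greco, Romero, Nguyen, Tanaka, Okonkwo, Mbeki.

Abara, Adeyemi, Mendoza, Greco, Romero, Nguyen, Tanaka, Okonkwo, Mbeki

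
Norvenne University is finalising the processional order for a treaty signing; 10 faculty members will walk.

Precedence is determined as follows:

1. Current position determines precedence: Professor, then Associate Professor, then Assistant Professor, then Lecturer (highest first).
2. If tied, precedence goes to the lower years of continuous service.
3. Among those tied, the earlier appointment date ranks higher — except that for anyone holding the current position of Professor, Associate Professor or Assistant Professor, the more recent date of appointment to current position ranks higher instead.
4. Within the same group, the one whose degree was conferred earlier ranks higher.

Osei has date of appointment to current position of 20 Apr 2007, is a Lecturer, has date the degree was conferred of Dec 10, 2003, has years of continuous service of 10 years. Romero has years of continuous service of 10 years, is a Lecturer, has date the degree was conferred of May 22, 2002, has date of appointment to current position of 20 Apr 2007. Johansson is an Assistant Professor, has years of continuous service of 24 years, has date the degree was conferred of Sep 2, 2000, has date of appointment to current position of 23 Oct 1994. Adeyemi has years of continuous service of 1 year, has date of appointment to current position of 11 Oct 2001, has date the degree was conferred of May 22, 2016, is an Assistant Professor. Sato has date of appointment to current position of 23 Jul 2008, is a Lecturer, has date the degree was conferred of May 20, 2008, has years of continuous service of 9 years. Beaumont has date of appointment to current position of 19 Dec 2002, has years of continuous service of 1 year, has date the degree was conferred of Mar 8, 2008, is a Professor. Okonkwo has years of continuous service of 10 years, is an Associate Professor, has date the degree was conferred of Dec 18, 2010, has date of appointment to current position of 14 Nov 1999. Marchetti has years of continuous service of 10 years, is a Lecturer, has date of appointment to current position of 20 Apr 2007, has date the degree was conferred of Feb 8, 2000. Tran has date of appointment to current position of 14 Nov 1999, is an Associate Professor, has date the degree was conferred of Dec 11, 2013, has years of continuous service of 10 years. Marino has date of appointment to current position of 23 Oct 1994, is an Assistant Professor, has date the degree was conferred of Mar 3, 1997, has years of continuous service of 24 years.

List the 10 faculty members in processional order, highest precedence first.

Beaumont, Okonkwo, Tran, Adeyemi, Marino, Johansson, Sato, Marchetti, Romero, Osei

By current position: Beaumont (Professor); then Okonkwo and Tran (Associate Professor); then Adeyemi, Marino and Johansson (Assistant Professor); then Sato, Marchetti, Romero and Osei (Lecturer).
Okonkwo and Tran both have years of continuous service 10 years, so the next rule applies.
Okonkwo and Tran both have date of appointment to current position 14 Nov 1999, so the next rule applies.
Among Okonkwo and Tran, by date the degree was conferred (earlier first): Okonkwo (Dec 18, 2010) before Tran (Dec 11, 2013).
Among Adeyemi, Marino and Johansson, by years of continuous service (lower first): Adeyemi (1 year) before Marino and Johansson (24 years).
Marino and Johansson both have date of appointment to current position 23 Oct 1994, so the next rule applies.
Among Marino and Johansson, by date the degree was conferred (earlier first): Marino (Mar 3, 1997) before Johansson (Sep 2, 2000).
Among Sato, Marchetti, Romero and Osei, by years of continuous service (lower first): Sato (9 years) before Marchetti, Romero and Osei (10 years).
Marchetti, Romero and Osei all have date of appointment to current position 20 Apr 2007, so the next rule applies.
Among Marchetti, Romero and Osei, by date the degree was conferred (earlier first): Marchetti (Feb 8, 2000) before Romero (May 22, 2002) before Osei (Dec 10, 2003).
Full order: Beaumont, Okonkwo, Tran, Adeyemi, Marino, Johansson, Sato, Marchetti, Romero, Osei.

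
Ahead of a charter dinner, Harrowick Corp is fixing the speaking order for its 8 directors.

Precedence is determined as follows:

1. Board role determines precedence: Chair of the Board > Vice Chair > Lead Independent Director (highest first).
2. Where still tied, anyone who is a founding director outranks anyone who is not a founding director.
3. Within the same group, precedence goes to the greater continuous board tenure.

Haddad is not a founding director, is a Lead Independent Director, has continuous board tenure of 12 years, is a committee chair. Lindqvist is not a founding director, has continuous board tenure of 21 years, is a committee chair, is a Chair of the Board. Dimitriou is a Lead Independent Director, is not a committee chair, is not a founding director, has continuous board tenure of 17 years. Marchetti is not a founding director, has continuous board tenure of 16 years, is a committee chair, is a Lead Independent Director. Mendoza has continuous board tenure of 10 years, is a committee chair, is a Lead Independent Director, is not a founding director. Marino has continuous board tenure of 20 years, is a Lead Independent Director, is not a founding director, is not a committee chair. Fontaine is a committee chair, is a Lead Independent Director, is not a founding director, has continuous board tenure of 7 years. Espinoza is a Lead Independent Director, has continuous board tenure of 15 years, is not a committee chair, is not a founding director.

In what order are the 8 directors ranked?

Lindqvist, Marino, Dimitriou, Marchetti, Espinoza, Haddad, Mendoza, Fontaine

By board role: Lindqvist (Chair of the Board); then Marino, Dimitriou, Marchetti, Espinoza, Haddad, Mendoza and Fontaine (Lead Independent Director).
Marino, Dimitriou, Marchetti, Espinoza, Haddad, Mendoza and Fontaine are each not a founding director, so the next rule applies.
Among Marino, Dimitriou, Marchetti, Espinoza, Haddad, Mendoza and Fontaine, by continuous board tenure (higher first): Marino (20 years) before Dimitriou (17 years) before Marchetti (16 years) before Espinoza (15 years) before Haddad (12 years) before Mendoza (10 years) before Fontaine (7 years).
Full order: Lindqvist, Marino, Dimitriou, Marchetti, Espinoza, Haddad, Mendoza, Fontaine.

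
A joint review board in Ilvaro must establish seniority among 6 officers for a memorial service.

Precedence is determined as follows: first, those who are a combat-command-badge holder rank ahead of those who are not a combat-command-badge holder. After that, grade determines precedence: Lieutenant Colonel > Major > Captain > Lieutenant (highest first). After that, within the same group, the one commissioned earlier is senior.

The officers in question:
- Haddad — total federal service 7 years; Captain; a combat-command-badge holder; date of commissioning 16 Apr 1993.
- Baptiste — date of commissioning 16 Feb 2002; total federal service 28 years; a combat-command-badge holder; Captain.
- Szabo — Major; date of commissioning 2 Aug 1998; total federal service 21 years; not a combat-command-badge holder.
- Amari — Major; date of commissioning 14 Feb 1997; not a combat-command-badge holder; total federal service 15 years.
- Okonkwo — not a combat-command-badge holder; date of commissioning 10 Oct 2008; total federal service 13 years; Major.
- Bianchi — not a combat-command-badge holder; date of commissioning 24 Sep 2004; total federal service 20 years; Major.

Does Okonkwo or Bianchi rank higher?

Bianchi

By the first rule: Haddad and Baptiste (both a combat-command-badge holder); then Amari, Szabo, Bianchi and Okonkwo (each not a combat-command-badge holder).
Haddad and Baptiste are each Captain, so the next rule applies.
Among Haddad and Baptiste, by date of commissioning (earlier first): Haddad (16 Apr 1993) before Baptiste (16 Feb 2002).
Amari, Szabo, Bianchi and Okonkwo are each Major, so the next rule applies.
Among Amari, Szabo, Bianchi and Okonkwo, by date of commissioning (earlier first): Amari (14 Feb 1997) before Szabo (2 Aug 1998) before Bianchi (24 Sep 2004) before Okonkwo (10 Oct 2008).
So Bianchi takes precedence.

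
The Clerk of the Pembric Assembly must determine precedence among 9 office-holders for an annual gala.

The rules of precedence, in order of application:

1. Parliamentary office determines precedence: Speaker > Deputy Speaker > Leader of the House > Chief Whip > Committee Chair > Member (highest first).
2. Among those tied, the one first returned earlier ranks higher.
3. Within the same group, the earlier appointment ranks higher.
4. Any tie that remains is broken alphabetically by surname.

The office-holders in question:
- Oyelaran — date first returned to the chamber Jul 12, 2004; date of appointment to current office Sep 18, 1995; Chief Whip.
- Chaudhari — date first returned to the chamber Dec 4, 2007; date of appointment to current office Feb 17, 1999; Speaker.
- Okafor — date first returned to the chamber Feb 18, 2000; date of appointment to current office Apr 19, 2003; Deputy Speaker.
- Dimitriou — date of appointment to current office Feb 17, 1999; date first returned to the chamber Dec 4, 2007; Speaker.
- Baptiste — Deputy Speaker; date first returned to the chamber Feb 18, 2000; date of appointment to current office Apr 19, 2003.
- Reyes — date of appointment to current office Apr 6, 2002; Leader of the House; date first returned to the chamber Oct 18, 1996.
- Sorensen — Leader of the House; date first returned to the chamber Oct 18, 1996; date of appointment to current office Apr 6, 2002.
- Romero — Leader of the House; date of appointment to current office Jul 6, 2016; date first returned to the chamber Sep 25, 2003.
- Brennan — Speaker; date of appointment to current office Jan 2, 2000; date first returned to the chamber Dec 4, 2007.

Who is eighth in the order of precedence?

Romero

By parliamentary office: Chaudhari, Dimitriou and Brennan (Speaker); then Baptiste and Okafor (Deputy Speaker); then Reyes, Sorensen and Romero (Leader of the House); then Oyelaran (Chief Whip).
Chaudhari, Dimitriou and Brennan all have date first returned to the chamber Dec 4, 2007, so the next rule applies.
Among Chaudhari, Dimitriou and Brennan, by date of appointment to current office (earlier first): Chaudhari and Dimitriou (Feb 17, 1999) before Brennan (Jan 2, 2000).
Among Chaudhari and Dimitriou, alphabetically by surname: Chaudhari before Dimitriou.
Baptiste and Okafor both have date first returned to the chamber Feb 18, 2000, so the next rule applies.
Baptiste and Okafor both have date of appointment to current office Apr 19, 2003, so the next rule applies.
Among Baptiste and Okafor, alphabetically by surname: Baptiste before Okafor.
Among Reyes, Sorensen and Romero, by date first returned to the chamber (earlier first): Reyes and Sorensen (Oct 18, 1996) before Romero (Sep 25, 2003).
Reyes and Sorensen both have date of appointment to current office Apr 6, 2002, so the next rule applies.
Among Reyes and Sorensen, alphabetically by surname: Reyes before Sorensen.
Order: Chaudhari, Dimitriou, Brennan, Baptiste, Okafor, Reyes, Sorensen, Romero, Oyelaran.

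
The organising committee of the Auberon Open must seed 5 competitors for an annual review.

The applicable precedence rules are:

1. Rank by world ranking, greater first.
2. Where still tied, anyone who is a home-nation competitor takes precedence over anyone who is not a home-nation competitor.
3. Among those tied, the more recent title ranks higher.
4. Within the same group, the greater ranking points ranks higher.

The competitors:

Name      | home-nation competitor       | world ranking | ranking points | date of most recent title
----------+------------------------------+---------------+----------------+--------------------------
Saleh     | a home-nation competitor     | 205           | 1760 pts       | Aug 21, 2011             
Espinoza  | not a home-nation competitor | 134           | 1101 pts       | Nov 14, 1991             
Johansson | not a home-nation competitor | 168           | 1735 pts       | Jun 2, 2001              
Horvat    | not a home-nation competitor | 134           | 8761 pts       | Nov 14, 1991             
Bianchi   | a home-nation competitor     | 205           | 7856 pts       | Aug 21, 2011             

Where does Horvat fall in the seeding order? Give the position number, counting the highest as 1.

By world ranking (higher first): Bianchi and Saleh (both 205); then Johansson (168); then Horvat and Espinoza (both 134).
Bianchi and Saleh are each a home-nation competitor, so the next rule applies.
Bianchi and Saleh both have date of most recent title Aug 21, 2011, so the next rule applies.
Among Bianchi and Saleh, by ranking points (higher first): Bianchi (7856 pts) before Saleh (1760 pts).
Horvat and Espinoza are each not a home-nation competitor, so the next rule applies.
Horvat and Espinoza both have date of most recent title Nov 14, 1991, so the next rule applies.
Among Horvat and Espinoza, by ranking points (higher first): Horvat (8761 pts) before Espinoza (1101 pts).
Order: Bianchi, Saleh, Johansson, Horvat, Espinoza. So position 4.

4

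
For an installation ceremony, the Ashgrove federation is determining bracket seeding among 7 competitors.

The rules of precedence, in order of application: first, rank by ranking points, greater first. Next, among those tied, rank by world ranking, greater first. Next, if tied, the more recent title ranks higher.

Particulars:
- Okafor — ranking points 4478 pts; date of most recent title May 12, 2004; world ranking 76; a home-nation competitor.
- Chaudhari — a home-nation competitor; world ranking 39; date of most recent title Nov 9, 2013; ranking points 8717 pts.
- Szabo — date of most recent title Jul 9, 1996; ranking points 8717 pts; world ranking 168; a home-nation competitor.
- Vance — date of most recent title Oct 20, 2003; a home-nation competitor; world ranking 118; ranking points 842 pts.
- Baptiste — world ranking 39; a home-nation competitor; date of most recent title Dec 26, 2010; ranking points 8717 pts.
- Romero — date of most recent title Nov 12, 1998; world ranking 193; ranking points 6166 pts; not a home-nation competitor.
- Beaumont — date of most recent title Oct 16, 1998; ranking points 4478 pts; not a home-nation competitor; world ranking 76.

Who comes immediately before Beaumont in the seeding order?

By ranking points (higher first): Szabo, Chaudhari and Baptiste (each 8717 pts); then Romero (6166 pts); then Okafor and Beaumont (both 4478 pts); then Vance (842 pts).
Among Szabo, Chaudhari and Baptiste, by world ranking (higher first): Szabo (168) before Chaudhari and Baptiste (39).
Among Chaudhari and Baptiste, by date of most recent title (later first): Chaudhari (Nov 9, 2013) before Baptiste (Dec 26, 2010).
Okafor and Beaumont both have world ranking 76, so the next rule applies.
Among Okafor and Beaumont, by date of most recent title (later first): Okafor (May 12, 2004) before Beaumont (Oct 16, 1998).
Order: Szabo, Chaudhari, Baptiste, Romero, Okafor, Beaumont, Vance.

Okafor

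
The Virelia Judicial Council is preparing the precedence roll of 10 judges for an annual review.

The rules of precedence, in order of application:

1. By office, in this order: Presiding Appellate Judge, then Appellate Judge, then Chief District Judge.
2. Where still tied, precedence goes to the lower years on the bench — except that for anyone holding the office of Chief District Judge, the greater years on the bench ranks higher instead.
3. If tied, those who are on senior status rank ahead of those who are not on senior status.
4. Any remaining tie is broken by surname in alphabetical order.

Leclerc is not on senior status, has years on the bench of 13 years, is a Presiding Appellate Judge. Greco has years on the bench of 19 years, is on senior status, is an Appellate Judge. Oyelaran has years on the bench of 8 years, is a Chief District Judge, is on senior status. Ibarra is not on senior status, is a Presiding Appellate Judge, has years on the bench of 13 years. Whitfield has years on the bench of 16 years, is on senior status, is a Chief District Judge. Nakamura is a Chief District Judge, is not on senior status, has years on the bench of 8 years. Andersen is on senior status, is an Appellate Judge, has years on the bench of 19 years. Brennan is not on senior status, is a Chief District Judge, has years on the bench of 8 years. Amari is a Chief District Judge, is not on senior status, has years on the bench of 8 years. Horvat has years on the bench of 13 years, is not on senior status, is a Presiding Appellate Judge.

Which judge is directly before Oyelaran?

Whitfield

By office: Horvat, Ibarra and Leclerc (Presiding Appellate Judge); then Andersen and Greco (Appellate Judge); then Whitfield, Oyelaran, Amari, Brennan and Nakamura (Chief District Judge).
Horvat, Ibarra and Leclerc all have years on the bench 13 years, so the next rule applies.
Horvat, Ibarra and Leclerc are each not on senior status, so the next rule applies.
Among Horvat, Ibarra and Leclerc, alphabetically by surname: Horvat before Ibarra before Leclerc.
Andersen and Greco both have years on the bench 19 years, so the next rule applies.
Andersen and Greco are each on senior status, so the next rule applies.
Among Andersen and Greco, alphabetically by surname: Andersen before Greco.
Among Whitfield, Oyelaran, Amari, Brennan and Nakamura, by years on the bench (higher first) (reversed rule for this group): Whitfield (16 years) before Oyelaran, Amari, Brennan and Nakamura (8 years).
Among Oyelaran, Amari, Brennan and Nakamura, on senior status before not on senior status: Oyelaran (on senior status) before Amari, Brennan and Nakamura (not on senior status).
Among Amari, Brennan and Nakamura, alphabetically by surname: Amari before Brennan before Nakamura.
Order: Horvat, Ibarra, Leclerc, Andersen, Greco, Whitfield, Oyelaran, Amari, Brennan, Nakamura.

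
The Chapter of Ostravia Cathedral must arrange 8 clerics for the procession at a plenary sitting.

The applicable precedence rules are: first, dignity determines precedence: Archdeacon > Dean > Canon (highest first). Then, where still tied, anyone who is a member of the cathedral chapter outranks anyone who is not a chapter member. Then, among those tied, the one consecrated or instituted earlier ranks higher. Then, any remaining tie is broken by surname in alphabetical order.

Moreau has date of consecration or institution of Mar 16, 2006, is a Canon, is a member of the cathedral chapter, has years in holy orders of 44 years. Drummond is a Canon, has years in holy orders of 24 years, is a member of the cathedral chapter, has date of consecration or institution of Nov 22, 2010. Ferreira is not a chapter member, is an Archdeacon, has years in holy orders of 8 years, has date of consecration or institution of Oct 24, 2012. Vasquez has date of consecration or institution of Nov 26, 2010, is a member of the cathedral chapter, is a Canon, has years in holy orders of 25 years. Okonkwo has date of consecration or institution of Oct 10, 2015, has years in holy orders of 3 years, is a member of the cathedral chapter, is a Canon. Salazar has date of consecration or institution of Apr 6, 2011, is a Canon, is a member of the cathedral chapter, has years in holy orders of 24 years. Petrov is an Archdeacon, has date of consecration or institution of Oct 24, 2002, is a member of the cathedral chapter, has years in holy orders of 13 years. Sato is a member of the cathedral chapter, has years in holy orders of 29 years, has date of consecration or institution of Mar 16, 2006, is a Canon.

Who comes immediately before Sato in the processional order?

Moreau

By dignity: Petrov and Ferreira (Archdeacon); then Moreau, Sato, Drummond, Vasquez, Salazar and Okonkwo (Canon).
Among Petrov and Ferreira, a member of the cathedral chapter before not a chapter member: Petrov (a member of the cathedral chapter) before Ferreira (not a chapter member).
Moreau, Sato, Drummond, Vasquez, Salazar and Okonkwo are each a member of the cathedral chapter, so the next rule applies.
Among Moreau, Sato, Drummond, Vasquez, Salazar and Okonkwo, by date of consecration or institution (earlier first): Moreau and Sato (Mar 16, 2006) before Drummond (Nov 22, 2010) before Vasquez (Nov 26, 2010) before Salazar (Apr 6, 2011) before Okonkwo (Oct 10, 2015).
Among Moreau and Sato, alphabetically by surname: Moreau before Sato.
Order: Petrov, Ferreira, Moreau, Sato, Drummond, Vasquez, Salazar, Okonkwo.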